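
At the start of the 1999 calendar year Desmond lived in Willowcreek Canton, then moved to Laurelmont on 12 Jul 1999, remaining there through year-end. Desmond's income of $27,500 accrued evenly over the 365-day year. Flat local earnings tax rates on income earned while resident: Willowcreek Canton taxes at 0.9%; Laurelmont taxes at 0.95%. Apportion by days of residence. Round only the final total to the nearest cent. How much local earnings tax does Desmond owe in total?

$254.02

Willowcreek Canton, 1 Jan – 11 Jul 1999: 192 days → $27,500 × 0.9% × 192/365 = $130.1918
Laurelmont, 12 Jul – 31 Dec 1999: 173 days → $27,500 × 0.95% × 173/365 = $123.8253
Total = $254.0171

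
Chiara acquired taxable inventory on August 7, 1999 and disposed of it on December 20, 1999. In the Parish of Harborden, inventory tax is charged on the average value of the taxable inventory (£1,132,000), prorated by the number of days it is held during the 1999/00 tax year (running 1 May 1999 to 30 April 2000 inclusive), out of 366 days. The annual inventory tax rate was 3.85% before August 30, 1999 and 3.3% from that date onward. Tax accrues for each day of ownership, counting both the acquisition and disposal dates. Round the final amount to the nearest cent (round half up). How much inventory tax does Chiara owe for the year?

£14,272.17

August 7 – August 29, 1999: 23 days at 3.85% → £1,132,000 × 3.85% × 23/366 = £2,738.7596
August 30 – December 20, 1999: 113 days at 3.3% → £1,132,000 × 3.3% × 113/366 = £11,533.4098
Total = £14,272.1694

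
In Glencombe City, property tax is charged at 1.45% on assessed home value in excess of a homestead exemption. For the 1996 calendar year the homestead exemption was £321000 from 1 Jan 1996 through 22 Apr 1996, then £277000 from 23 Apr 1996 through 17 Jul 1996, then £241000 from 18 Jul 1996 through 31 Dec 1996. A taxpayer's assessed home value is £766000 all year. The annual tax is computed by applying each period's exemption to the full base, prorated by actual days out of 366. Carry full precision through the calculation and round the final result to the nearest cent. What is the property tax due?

1 Jan – 22 Apr 1996: 113 days, exemption £321000 → (£766000 − £321000) × 1.45% × 113/366 = £1992.1653
23 Apr – 17 Jul 1996: 86 days, exemption £277000 → (£766000 − £277000) × 1.45% × 86/366 = £1666.0738
18 Jul – 31 Dec 1996: 167 days, exemption £241000 → (£766000 − £241000) × 1.45% × 167/366 = £3473.4631
Total = £7131.7022

£7131.70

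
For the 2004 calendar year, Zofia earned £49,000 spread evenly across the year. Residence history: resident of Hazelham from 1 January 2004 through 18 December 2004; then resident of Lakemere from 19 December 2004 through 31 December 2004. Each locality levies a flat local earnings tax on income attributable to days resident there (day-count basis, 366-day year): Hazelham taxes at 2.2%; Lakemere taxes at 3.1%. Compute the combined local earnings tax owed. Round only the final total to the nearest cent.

£1,093.66

Hazelham, 1 January – 18 December 2004: 353 days → £49,000 × 2.2% × 353/366 = £1,039.7104
Lakemere, 19 December – 31 December 2004: 13 days → £49,000 × 3.1% × 13/366 = £53.9536
Total = £1,093.6639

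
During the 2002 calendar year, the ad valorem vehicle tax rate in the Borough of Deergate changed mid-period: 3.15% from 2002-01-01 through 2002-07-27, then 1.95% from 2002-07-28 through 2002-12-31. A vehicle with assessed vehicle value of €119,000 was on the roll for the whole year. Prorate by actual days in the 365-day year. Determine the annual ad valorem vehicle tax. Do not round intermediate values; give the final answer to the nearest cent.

€3,134.26

2002-01-01 to 2002-07-27: 208 days at 3.15% → €119,000 × 3.15% × 208/365 = €2,136.1315
2002-07-28 to 2002-12-31: 157 days at 1.95% → €119,000 × 1.95% × 157/365 = €998.1329
Total = €3,134.2644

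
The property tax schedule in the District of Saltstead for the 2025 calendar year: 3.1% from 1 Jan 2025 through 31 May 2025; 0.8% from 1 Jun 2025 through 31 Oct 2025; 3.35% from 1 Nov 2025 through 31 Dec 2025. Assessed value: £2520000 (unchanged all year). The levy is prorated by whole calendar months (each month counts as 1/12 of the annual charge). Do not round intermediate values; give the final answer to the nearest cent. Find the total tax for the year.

1 Jan – 31 May 2025: 5 months at 3.1% → £2520000 × 3.1% × 5/12 = £32550.0000
1 Jun – 31 Oct 2025: 5 months at 0.8% → £2520000 × 0.8% × 5/12 = £8400.0000
1 Nov – 31 Dec 2025: 2 months at 3.35% → £2520000 × 3.35% × 2/12 = £14070.0000
Total = £55020.0000

£55020.00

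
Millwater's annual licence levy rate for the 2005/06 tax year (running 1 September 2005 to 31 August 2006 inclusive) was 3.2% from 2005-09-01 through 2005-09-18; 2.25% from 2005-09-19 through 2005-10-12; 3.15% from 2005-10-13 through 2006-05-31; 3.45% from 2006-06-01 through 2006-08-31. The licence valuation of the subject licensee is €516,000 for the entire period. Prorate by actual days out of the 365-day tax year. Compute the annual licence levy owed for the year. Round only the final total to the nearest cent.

€16,351.55

2005-09-01 to 2005-09-18: 18 days at 3.2% → €516,000 × 3.2% × 18/365 = €814.2904
2005-09-19 to 2005-10-12: 24 days at 2.25% → €516,000 × 2.25% × 24/365 = €763.3973
2005-10-13 to 2006-05-31: 231 days at 3.15% → €516,000 × 3.15% × 231/365 = €10,286.7781
2006-06-01 to 2006-08-31: 92 days at 3.45% → €516,000 × 3.45% × 92/365 = €4,487.0795
Total = €16,351.5452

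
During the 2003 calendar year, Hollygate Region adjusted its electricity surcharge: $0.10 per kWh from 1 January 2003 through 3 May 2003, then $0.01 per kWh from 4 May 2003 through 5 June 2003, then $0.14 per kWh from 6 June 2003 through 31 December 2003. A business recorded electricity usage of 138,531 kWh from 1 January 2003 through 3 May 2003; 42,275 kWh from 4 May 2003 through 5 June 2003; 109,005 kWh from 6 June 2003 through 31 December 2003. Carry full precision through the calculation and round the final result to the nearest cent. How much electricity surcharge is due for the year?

$29,536.55

1 January – 3 May 2003: 138,531 kWh at $0.10/kWh → $13,853.10
4 May – 5 June 2003: 42,275 kWh at $0.01/kWh → $422.75
6 June – 31 December 2003: 109,005 kWh at $0.14/kWh → $15,260.70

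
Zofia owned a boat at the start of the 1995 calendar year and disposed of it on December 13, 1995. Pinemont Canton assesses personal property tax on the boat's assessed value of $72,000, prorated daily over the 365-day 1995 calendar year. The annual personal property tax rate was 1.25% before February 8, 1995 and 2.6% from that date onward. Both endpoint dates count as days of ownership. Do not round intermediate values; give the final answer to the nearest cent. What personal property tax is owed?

$1,678.49

January 1 – February 7, 1995: 38 days at 1.25% → $72,000 × 1.25% × 38/365 = $93.6986
February 8 – December 13, 1995: 309 days at 2.6% → $72,000 × 2.6% × 309/365 = $1,584.7890
Total = $1,678.4877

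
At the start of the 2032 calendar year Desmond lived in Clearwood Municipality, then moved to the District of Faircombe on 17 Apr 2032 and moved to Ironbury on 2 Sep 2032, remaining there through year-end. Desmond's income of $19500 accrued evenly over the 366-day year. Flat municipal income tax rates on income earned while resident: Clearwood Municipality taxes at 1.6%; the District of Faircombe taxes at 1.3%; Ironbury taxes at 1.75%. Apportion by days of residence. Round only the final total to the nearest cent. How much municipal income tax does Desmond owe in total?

Clearwood Municipality, 1 Jan – 16 Apr 2032: 107 days → $19500 × 1.6% × 107/366 = $91.2131
The District of Faircombe, 17 Apr – 1 Sep 2032: 138 days → $19500 × 1.3% × 138/366 = $95.5820
Ironbury, 2 Sep – 31 Dec 2032: 121 days → $19500 × 1.75% × 121/366 = $112.8176
Total = $299.6127

$299.61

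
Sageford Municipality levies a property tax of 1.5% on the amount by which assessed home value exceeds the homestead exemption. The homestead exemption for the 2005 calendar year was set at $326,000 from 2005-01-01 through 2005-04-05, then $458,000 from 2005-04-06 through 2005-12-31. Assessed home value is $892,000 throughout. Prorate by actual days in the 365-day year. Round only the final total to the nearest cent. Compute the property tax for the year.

2005-01-01 to 2005-04-05: 95 days, exemption $326,000 → ($892,000 − $326,000) × 1.5% × 95/365 = $2,209.7260
2005-04-06 to 2005-12-31: 270 days, exemption $458,000 → ($892,000 − $458,000) × 1.5% × 270/365 = $4,815.6164
Total = $7,025.3425

$7,025.34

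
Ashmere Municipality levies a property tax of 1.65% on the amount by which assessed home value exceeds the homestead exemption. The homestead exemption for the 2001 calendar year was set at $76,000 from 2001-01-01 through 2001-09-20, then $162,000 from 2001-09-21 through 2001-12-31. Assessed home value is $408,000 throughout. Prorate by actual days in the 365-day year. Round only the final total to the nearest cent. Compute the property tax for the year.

$5,081.46

2001-01-01 to 2001-09-20: 263 days, exemption $76,000 → ($408,000 − $76,000) × 1.65% × 263/365 = $3,947.1616
2001-09-21 to 2001-12-31: 102 days, exemption $162,000 → ($408,000 − $162,000) × 1.65% × 102/365 = $1,134.2959
Total = $5,081.4575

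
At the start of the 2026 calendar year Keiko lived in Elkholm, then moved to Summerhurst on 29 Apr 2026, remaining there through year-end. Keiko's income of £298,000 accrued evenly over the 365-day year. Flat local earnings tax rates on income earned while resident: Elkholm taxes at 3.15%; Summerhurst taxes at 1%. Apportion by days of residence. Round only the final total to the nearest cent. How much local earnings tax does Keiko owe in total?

£5,051.30

Elkholm, 1 Jan – 28 Apr 2026: 118 days → £298,000 × 3.15% × 118/365 = £3,034.7014
Summerhurst, 29 Apr – 31 Dec 2026: 247 days → £298,000 × 1% × 247/365 = £2,016.6027
Total = £5,051.3041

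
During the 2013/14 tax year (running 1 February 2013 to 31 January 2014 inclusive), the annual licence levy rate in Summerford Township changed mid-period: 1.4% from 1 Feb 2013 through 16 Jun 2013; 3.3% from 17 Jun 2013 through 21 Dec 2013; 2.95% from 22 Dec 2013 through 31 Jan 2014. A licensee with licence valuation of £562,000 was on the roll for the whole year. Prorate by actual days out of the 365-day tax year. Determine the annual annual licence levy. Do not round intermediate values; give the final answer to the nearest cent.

£14,346.40

1 Feb – 16 Jun 2013: 136 days at 1.4% → £562,000 × 1.4% × 136/365 = £2,931.6384
17 Jun – 21 Dec 2013: 188 days at 3.3% → £562,000 × 3.3% × 188/365 = £9,552.4603
22 Dec 2013 – 31 Jan 2014: 41 days at 2.95% → £562,000 × 2.95% × 41/365 = £1,862.2986
Total = £14,346.3973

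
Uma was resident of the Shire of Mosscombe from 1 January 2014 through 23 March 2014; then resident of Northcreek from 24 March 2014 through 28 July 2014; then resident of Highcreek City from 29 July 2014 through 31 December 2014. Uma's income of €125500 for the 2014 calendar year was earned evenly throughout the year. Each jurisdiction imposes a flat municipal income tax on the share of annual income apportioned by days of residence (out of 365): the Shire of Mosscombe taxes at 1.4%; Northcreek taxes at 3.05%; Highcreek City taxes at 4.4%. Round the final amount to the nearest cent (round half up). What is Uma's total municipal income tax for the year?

The Shire of Mosscombe, 1 January – 23 March 2014: 82 days → €125500 × 1.4% × 82/365 = €394.7233
Northcreek, 24 March – 28 July 2014: 127 days → €125500 × 3.05% × 127/365 = €1331.8473
Highcreek City, 29 July – 31 December 2014: 156 days → €125500 × 4.4% × 156/365 = €2360.0877
Total = €4086.6582

€4086.66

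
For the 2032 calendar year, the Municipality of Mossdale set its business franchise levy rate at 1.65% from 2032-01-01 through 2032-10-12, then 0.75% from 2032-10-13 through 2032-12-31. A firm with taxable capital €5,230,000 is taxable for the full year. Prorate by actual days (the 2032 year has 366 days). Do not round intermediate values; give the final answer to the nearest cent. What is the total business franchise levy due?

2032-01-01 to 2032-10-12: 286 days at 1.65% → €5,230,000 × 1.65% × 286/366 = €67,432.7049
2032-10-13 to 2032-12-31: 80 days at 0.75% → €5,230,000 × 0.75% × 80/366 = €8,573.7705
Total = €76,006.4754

€76,006.48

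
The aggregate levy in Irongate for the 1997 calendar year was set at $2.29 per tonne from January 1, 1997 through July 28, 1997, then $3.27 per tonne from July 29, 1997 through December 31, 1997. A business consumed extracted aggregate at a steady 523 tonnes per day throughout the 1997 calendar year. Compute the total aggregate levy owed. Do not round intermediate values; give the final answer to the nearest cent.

$517,105.79

January 1 – July 28, 1997: 209 days × 523 tonnes/day = 109,307 tonnes at $2.29/tonne → $250,313.03
July 29 – December 31, 1997: 156 days × 523 tonnes/day = 81,588 tonnes at $3.27/tonne → $266,792.76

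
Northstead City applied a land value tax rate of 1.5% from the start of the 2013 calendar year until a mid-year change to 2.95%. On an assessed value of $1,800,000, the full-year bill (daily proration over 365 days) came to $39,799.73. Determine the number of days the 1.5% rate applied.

Let d = days at the first rate; then 365 − d days at the second rate.
$1,800,000 × [1.5%·d + 2.95%·(365−d)] / 365 = $39,799.73
Solving gives d = 186, so the new rate took effect on 6 July 2013.

186 days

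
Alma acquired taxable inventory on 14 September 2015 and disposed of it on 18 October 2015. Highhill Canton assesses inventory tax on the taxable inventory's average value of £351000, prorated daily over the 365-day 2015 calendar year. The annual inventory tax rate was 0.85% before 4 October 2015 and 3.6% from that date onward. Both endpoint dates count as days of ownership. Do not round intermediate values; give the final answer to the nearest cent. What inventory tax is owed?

14 September – 3 October 2015: 20 days at 0.85% → £351000 × 0.85% × 20/365 = £163.4795
4 October – 18 October 2015: 15 days at 3.6% → £351000 × 3.6% × 15/365 = £519.2877
Total = £682.7671

£682.77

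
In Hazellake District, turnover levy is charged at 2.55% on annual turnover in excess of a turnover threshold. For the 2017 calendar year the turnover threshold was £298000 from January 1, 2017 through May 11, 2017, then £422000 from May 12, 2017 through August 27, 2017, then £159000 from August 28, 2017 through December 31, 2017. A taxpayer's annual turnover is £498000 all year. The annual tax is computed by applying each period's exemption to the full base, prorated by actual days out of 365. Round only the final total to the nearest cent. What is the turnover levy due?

January 1 – May 11, 2017: 131 days, exemption £298000 → (£498000 − £298000) × 2.55% × 131/365 = £1830.4110
May 12 – August 27, 2017: 108 days, exemption £422000 → (£498000 − £422000) × 2.55% × 108/365 = £573.4356
August 28 – December 31, 2017: 126 days, exemption £159000 → (£498000 − £159000) × 2.55% × 126/365 = £2984.1288
Total = £5387.9753

£5387.98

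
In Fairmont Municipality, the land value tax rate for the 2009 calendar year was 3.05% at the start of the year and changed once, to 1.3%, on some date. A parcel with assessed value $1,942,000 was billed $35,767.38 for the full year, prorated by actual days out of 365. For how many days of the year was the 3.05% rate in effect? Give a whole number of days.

113 days

Let d = days at the first rate; then 365 − d days at the second rate.
$1,942,000 × [3.05%·d + 1.3%·(365−d)] / 365 = $35,767.38
Solving gives d = 113, so the new rate took effect on April 24, 2009.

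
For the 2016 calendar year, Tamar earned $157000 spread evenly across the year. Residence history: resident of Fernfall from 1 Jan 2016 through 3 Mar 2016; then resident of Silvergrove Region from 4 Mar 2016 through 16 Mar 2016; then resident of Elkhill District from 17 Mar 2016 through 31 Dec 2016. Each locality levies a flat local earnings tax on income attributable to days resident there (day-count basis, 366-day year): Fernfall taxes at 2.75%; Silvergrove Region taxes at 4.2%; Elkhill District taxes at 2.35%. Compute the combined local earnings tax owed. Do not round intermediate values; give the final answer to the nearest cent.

$3900.76

Fernfall, 1 Jan – 3 Mar 2016: 63 days → $157000 × 2.75% × 63/366 = $743.1762
Silvergrove Region, 4 Mar – 16 Mar 2016: 13 days → $157000 × 4.2% × 13/366 = $234.2131
Elkhill District, 17 Mar – 31 Dec 2016: 290 days → $157000 × 2.35% × 290/366 = $2923.3743
Total = $3900.7637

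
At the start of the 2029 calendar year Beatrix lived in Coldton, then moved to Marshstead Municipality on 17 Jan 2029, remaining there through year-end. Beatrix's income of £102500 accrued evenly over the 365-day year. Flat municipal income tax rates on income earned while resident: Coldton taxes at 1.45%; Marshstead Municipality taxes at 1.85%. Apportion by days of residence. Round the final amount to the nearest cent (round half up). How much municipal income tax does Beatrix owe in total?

£1878.28

Coldton, 1 Jan – 16 Jan 2029: 16 days → £102500 × 1.45% × 16/365 = £65.1507
Marshstead Municipality, 17 Jan – 31 Dec 2029: 349 days → £102500 × 1.85% × 349/365 = £1813.1267
Total = £1878.2774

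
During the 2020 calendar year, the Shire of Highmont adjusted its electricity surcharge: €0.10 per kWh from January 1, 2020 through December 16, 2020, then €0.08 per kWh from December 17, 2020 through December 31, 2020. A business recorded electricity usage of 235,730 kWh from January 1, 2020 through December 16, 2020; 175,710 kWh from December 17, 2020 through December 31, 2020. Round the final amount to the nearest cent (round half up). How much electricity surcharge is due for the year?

€37629.80

January 1 – December 16, 2020: 235,730 kWh at €0.10/kWh → €23573.00
December 17 – December 31, 2020: 175,710 kWh at €0.08/kWh → €14056.80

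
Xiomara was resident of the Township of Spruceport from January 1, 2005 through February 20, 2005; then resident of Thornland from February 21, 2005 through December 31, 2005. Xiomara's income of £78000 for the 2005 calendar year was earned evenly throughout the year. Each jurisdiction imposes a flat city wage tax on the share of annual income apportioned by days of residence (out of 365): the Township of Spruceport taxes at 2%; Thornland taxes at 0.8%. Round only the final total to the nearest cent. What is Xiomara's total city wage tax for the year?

£754.78

The Township of Spruceport, January 1 – February 20, 2005: 51 days → £78000 × 2% × 51/365 = £217.9726
Thornland, February 21 – December 31, 2005: 314 days → £78000 × 0.8% × 314/365 = £536.8110
Total = £754.7836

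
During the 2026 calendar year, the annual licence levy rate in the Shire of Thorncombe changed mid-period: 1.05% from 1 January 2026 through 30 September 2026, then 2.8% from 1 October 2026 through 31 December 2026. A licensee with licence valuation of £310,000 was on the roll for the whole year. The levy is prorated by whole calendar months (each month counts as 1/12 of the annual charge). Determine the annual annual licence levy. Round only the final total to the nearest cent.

1 January – 30 September 2026: 9 months at 1.05% → £310,000 × 1.05% × 9/12 = £2,441.2500
1 October – 31 December 2026: 3 months at 2.8% → £310,000 × 2.8% × 3/12 = £2,170.0000
Total = £4,611.2500

£4,611.25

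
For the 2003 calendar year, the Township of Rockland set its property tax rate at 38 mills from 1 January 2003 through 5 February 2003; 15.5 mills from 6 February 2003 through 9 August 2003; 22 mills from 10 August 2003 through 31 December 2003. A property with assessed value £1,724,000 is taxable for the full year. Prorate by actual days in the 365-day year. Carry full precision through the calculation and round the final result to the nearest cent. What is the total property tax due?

1 January – 5 February 2003: 36 days at 38 mills → £1,724,000 × 3.8% × 36/365 = £6,461.4575
6 February – 9 August 2003: 185 days at 15.5 mills → £1,724,000 × 1.55% × 185/365 = £13,544.0274
10 August – 31 December 2003: 144 days at 22 mills → £1,724,000 × 2.2% × 144/365 = £14,963.3753
Total = £34,968.8603

£34,968.86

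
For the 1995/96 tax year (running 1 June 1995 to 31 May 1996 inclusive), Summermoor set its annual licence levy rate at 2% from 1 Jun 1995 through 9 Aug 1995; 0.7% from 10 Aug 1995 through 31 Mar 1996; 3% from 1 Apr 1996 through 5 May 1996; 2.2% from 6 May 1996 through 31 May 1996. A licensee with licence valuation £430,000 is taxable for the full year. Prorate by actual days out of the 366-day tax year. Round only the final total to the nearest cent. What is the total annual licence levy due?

1 Jun – 9 Aug 1995: 70 days at 2% → £430,000 × 2% × 70/366 = £1,644.8087
10 Aug 1995 – 31 Mar 1996: 235 days at 0.7% → £430,000 × 0.7% × 235/366 = £1,932.6503
1 Apr – 5 May 1996: 35 days at 3% → £430,000 × 3% × 35/366 = £1,233.6066
6 May – 31 May 1996: 26 days at 2.2% → £430,000 × 2.2% × 26/366 = £672.0219
Total = £5,483.0874

£5,483.09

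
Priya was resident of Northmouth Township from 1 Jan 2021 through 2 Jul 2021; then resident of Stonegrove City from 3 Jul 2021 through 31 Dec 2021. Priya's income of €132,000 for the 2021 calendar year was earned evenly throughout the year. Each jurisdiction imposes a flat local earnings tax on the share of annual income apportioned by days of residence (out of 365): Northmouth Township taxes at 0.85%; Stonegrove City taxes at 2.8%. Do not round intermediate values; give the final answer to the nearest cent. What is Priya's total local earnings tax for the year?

Northmouth Township, 1 Jan – 2 Jul 2021: 183 days → €132,000 × 0.85% × 183/365 = €562.5370
Stonegrove City, 3 Jul – 31 Dec 2021: 182 days → €132,000 × 2.8% × 182/365 = €1,842.9370
Total = €2,405.4740

€2,405.47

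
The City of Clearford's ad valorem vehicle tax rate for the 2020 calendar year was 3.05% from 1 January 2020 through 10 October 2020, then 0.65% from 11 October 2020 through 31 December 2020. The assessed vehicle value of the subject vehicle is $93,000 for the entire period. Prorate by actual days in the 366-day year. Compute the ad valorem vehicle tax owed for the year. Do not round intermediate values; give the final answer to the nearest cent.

1 January – 10 October 2020: 284 days at 3.05% → $93,000 × 3.05% × 284/366 = $2,201.0000
11 October – 31 December 2020: 82 days at 0.65% → $93,000 × 0.65% × 82/366 = $135.4344
Total = $2,336.4344

$2,336.43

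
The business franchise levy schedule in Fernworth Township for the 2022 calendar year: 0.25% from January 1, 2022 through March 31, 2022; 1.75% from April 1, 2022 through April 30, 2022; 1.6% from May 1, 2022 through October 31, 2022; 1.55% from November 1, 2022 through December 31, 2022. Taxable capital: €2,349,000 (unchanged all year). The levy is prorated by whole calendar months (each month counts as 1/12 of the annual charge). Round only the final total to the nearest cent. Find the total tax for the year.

January 1 – March 31, 2022: 3 months at 0.25% → €2,349,000 × 0.25% × 3/12 = €1,468.1250
April 1 – April 30, 2022: 1 month at 1.75% → €2,349,000 × 1.75% × 1/12 = €3,425.6250
May 1 – October 31, 2022: 6 months at 1.6% → €2,349,000 × 1.6% × 6/12 = €18,792.0000
November 1 – December 31, 2022: 2 months at 1.55% → €2,349,000 × 1.55% × 2/12 = €6,068.2500
Total = €29,754.0000

€29,754.00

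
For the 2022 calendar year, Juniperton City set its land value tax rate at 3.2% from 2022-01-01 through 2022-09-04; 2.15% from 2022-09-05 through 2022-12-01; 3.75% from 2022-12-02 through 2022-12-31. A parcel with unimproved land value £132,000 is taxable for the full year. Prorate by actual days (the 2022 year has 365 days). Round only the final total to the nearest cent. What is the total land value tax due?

2022-01-01 to 2022-09-04: 247 days at 3.2% → £132,000 × 3.2% × 247/365 = £2,858.4329
2022-09-05 to 2022-12-01: 88 days at 2.15% → £132,000 × 2.15% × 88/365 = £684.2301
2022-12-02 to 2022-12-31: 30 days at 3.75% → £132,000 × 3.75% × 30/365 = £406.8493
Total = £3,949.5123

£3,949.51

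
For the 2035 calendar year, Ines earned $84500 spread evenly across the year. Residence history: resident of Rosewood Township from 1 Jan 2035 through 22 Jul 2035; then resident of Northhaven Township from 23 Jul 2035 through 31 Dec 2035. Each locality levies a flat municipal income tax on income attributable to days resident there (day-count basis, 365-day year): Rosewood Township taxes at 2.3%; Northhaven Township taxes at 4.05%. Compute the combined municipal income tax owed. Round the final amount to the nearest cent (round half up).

Rosewood Township, 1 Jan – 22 Jul 2035: 203 days → $84500 × 2.3% × 203/365 = $1080.9055
Northhaven Township, 23 Jul – 31 Dec 2035: 162 days → $84500 × 4.05% × 162/365 = $1518.9164
Total = $2599.8219

$2599.82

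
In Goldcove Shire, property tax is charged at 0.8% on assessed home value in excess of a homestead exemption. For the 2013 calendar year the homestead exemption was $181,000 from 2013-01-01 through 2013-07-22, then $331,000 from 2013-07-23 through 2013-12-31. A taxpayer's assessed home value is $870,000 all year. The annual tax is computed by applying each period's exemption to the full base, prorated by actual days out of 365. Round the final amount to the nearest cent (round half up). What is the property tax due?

2013-01-01 to 2013-07-22: 203 days, exemption $181,000 → ($870,000 − $181,000) × 0.8% × 203/365 = $3,065.5781
2013-07-23 to 2013-12-31: 162 days, exemption $331,000 → ($870,000 − $331,000) × 0.8% × 162/365 = $1,913.8192
Total = $4,979.3973

$4,979.40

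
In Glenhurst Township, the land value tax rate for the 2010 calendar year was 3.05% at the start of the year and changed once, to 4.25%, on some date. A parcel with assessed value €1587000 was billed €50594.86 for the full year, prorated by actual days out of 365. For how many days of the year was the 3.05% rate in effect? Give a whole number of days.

323 days

Let d = days at the first rate; then 365 − d days at the second rate.
€1587000 × [3.05%·d + 4.25%·(365−d)] / 365 = €50594.86
Solving gives d = 323, so the new rate took effect on 20 November 2010.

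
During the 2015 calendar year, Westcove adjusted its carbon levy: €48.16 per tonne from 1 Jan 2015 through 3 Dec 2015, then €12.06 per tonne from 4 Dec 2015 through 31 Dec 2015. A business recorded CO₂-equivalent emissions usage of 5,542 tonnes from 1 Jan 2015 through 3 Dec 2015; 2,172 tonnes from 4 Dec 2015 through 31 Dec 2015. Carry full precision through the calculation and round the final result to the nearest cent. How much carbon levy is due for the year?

1 Jan – 3 Dec 2015: 5,542 tonnes at €48.16/tonne → €266,902.72
4 Dec – 31 Dec 2015: 2,172 tonnes at €12.06/tonne → €26,194.32

€293,097.04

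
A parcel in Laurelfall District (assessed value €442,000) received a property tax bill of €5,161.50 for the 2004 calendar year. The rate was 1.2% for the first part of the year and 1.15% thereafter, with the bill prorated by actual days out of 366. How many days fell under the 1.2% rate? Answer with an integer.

Let d = days at the first rate; then 366 − d days at the second rate.
€442,000 × [1.2%·d + 1.15%·(366−d)] / 366 = €5,161.50
Solving gives d = 130, so the new rate took effect on 10 May 2004.

130 days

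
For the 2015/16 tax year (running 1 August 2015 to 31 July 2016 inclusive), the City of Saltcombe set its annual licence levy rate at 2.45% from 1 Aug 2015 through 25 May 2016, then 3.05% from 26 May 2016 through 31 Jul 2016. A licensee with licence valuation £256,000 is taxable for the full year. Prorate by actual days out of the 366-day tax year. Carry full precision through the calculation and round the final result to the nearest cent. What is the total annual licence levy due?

1 Aug 2015 – 25 May 2016: 299 days at 2.45% → £256,000 × 2.45% × 299/366 = £5,123.8470
26 May – 31 Jul 2016: 67 days at 3.05% → £256,000 × 3.05% × 67/366 = £1,429.3333
Total = £6,553.1803

£6,553.18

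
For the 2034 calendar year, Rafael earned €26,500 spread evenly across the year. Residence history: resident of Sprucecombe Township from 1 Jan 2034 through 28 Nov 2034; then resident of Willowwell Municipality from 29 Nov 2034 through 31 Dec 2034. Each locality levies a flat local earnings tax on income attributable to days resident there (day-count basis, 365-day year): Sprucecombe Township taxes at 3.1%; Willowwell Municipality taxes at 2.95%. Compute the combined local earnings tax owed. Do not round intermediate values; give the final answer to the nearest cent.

Sprucecombe Township, 1 Jan – 28 Nov 2034: 332 days → €26,500 × 3.1% × 332/365 = €747.2274
Willowwell Municipality, 29 Nov – 31 Dec 2034: 33 days → €26,500 × 2.95% × 33/365 = €70.6788
Total = €817.9062

€817.91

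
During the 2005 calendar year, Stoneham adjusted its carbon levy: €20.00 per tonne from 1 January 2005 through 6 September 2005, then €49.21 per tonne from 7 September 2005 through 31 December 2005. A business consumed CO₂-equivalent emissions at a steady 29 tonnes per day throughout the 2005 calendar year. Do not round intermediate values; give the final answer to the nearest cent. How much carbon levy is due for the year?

€309,962.44

1 January – 6 September 2005: 249 days × 29 tonnes/day = 7,221 tonnes at €20.00/tonne → €144,420.00
7 September – 31 December 2005: 116 days × 29 tonnes/day = 3,364 tonnes at €49.21/tonne → €165,542.44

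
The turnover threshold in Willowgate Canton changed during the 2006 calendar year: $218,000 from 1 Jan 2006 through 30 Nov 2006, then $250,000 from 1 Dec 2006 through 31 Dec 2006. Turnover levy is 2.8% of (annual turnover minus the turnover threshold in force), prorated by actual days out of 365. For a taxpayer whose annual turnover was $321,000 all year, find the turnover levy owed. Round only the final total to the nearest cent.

1 Jan – 30 Nov 2006: 334 days, exemption $218,000 → ($321,000 − $218,000) × 2.8% × 334/365 = $2,639.0575
1 Dec – 31 Dec 2006: 31 days, exemption $250,000 → ($321,000 − $250,000) × 2.8% × 31/365 = $168.8438
Total = $2,807.9014

$2,807.90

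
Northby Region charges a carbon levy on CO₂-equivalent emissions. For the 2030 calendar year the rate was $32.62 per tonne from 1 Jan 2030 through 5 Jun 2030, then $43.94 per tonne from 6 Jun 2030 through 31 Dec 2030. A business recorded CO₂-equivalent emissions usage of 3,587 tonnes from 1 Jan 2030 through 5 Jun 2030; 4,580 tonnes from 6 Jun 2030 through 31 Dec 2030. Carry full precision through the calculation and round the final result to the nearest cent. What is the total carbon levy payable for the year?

1 Jan – 5 Jun 2030: 3,587 tonnes at $32.62/tonne → $117007.94
6 Jun – 31 Dec 2030: 4,580 tonnes at $43.94/tonne → $201245.20

$318253.14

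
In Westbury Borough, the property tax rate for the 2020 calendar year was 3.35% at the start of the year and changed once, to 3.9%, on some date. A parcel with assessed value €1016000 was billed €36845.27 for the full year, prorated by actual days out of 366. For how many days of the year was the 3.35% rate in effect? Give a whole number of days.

182 days

Let d = days at the first rate; then 366 − d days at the second rate.
€1016000 × [3.35%·d + 3.9%·(366−d)] / 366 = €36845.27
Solving gives d = 182, so the new rate took effect on 1 Jul 2020.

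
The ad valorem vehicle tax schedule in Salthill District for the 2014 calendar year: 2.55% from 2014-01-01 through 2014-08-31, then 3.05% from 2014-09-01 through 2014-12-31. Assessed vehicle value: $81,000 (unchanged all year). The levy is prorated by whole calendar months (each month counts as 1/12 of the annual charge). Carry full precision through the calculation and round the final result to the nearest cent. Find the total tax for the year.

$2,200.50

2014-01-01 to 2014-08-31: 8 months at 2.55% → $81,000 × 2.55% × 8/12 = $1,377.0000
2014-09-01 to 2014-12-31: 4 months at 3.05% → $81,000 × 3.05% × 4/12 = $823.5000
Total = $2,200.5000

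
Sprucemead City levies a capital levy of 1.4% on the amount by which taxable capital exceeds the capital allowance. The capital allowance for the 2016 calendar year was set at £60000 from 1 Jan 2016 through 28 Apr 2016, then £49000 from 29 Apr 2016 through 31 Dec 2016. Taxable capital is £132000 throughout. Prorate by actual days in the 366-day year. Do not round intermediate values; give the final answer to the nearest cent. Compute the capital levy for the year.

1 Jan – 28 Apr 2016: 119 days, exemption £60000 → (£132000 − £60000) × 1.4% × 119/366 = £327.7377
29 Apr – 31 Dec 2016: 247 days, exemption £49000 → (£132000 − £49000) × 1.4% × 247/366 = £784.1913
Total = £1111.9290

£1111.93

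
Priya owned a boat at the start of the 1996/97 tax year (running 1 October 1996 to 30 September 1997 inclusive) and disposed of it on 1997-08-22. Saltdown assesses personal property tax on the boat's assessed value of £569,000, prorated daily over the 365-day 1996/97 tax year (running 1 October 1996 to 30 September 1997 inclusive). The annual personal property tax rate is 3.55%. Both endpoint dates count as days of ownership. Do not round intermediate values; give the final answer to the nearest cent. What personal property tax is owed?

£18,041.20

Days held (1996-10-01 to 1997-08-22): 326 out of 365
Tax = £569,000 × 3.55% × 326/365 = £18,041.1973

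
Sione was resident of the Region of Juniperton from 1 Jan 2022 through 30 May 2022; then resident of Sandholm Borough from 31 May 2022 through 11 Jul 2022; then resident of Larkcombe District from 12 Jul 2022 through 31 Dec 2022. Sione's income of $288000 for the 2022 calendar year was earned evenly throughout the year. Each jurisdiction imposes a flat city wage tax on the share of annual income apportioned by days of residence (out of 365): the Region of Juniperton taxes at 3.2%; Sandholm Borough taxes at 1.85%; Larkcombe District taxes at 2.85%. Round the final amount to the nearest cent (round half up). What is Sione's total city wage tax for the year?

The Region of Juniperton, 1 Jan – 30 May 2022: 150 days → $288000 × 3.2% × 150/365 = $3787.3973
Sandholm Borough, 31 May – 11 Jul 2022: 42 days → $288000 × 1.85% × 42/365 = $613.0849
Larkcombe District, 12 Jul – 31 Dec 2022: 173 days → $288000 × 2.85% × 173/365 = $3890.3671
Total = $8290.8493

$8290.85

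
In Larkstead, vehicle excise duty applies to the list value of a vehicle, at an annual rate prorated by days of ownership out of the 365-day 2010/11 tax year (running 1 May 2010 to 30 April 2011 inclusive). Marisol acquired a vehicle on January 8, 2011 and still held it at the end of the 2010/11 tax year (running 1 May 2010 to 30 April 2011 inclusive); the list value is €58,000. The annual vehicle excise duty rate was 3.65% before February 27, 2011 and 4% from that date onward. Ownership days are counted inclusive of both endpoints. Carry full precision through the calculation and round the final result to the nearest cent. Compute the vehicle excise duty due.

January 8 – February 26, 2011: 50 days at 3.65% → €58,000 × 3.65% × 50/365 = €290.0000
February 27 – April 30, 2011: 63 days at 4% → €58,000 × 4% × 63/365 = €400.4384
Total = €690.4384

€690.44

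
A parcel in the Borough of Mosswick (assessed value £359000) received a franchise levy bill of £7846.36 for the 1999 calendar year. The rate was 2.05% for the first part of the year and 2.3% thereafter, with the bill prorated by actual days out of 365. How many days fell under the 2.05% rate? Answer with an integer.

Let d = days at the first rate; then 365 − d days at the second rate.
£359000 × [2.05%·d + 2.3%·(365−d)] / 365 = £7846.36
Solving gives d = 167, so the new rate took effect on 17 Jun 1999.

167 days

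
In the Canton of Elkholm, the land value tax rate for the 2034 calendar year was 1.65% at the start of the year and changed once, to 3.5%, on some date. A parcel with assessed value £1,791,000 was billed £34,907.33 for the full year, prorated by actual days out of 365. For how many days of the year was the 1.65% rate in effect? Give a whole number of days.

Let d = days at the first rate; then 365 − d days at the second rate.
£1,791,000 × [1.65%·d + 3.5%·(365−d)] / 365 = £34,907.33
Solving gives d = 306, so the new rate took effect on 3 Nov 2034.

306 days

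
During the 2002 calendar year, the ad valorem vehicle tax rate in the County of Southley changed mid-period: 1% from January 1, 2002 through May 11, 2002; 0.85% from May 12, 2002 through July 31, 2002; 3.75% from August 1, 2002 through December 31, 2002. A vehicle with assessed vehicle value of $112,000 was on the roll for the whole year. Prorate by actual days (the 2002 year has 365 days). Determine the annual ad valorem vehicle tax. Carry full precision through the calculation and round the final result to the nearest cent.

$2,373.79

January 1 – May 11, 2002: 131 days at 1% → $112,000 × 1% × 131/365 = $401.9726
May 12 – July 31, 2002: 81 days at 0.85% → $112,000 × 0.85% × 81/365 = $211.2658
August 1 – December 31, 2002: 153 days at 3.75% → $112,000 × 3.75% × 153/365 = $1,760.5479
Total = $2,373.7863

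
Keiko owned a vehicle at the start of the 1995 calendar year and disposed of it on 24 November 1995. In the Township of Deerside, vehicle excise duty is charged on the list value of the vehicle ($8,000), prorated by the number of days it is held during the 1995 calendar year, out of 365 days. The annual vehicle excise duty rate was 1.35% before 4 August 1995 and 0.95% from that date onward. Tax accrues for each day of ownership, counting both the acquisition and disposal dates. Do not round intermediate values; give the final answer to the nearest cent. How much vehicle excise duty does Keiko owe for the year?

$87.15

1 January – 3 August 1995: 215 days at 1.35% → $8,000 × 1.35% × 215/365 = $63.6164
4 August – 24 November 1995: 113 days at 0.95% → $8,000 × 0.95% × 113/365 = $23.5288
Total = $87.1452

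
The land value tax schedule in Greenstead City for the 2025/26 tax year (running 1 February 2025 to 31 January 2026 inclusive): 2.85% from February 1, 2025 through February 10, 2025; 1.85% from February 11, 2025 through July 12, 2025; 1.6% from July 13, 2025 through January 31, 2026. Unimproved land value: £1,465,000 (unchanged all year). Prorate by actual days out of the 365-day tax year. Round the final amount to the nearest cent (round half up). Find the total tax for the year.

£25,466.92

February 1 – February 10, 2025: 10 days at 2.85% → £1,465,000 × 2.85% × 10/365 = £1,143.9041
February 11 – July 12, 2025: 152 days at 1.85% → £1,465,000 × 1.85% × 152/365 = £11,286.5205
July 13, 2025 – January 31, 2026: 203 days at 1.6% → £1,465,000 × 1.6% × 203/365 = £13,036.4932
Total = £25,466.9178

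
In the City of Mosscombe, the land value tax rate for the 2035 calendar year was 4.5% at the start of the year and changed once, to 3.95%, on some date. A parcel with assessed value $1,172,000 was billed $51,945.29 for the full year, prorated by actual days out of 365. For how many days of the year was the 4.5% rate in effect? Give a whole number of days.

Let d = days at the first rate; then 365 − d days at the second rate.
$1,172,000 × [4.5%·d + 3.95%·(365−d)] / 365 = $51,945.29
Solving gives d = 320, so the new rate took effect on 17 November 2035.

320 days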